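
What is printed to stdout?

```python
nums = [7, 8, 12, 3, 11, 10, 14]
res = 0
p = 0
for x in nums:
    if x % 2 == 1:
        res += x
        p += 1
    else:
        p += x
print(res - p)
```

x=7: odd, res = 0+7 = 7; p=1
x=8: not odd; p=9
x=12: not odd; p=21
x=3: odd, res = 7+3 = 10; p=22
x=11: odd, res = 10+11 = 21; p=23
x=10: not odd; p=33
x=14: not odd; p=47
res-p = 21-47 = -26

-26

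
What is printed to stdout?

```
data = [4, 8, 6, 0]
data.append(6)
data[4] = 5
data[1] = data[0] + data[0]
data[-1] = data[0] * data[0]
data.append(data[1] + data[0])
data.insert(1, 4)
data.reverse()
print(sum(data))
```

50

append 6 → [4, 8, 6, 0, 6]
data[4] = 5 → [4, 8, 6, 0, 5]
data[1] = data[0]+data[0] = 4+4 = 8 → [4, 8, 6, 0, 5]
data[-1] = data[0]*data[0] = 4*4 = 16 → [4, 8, 6, 0, 16]
append data[1]+data[0] = 8+4 = 12 → [4, 8, 6, 0, 16, 12]
insert 4 at 1 → [4, 4, 8, 6, 0, 16, 12]
reverse → [12, 16, 0, 6, 8, 4, 4]
sum = 50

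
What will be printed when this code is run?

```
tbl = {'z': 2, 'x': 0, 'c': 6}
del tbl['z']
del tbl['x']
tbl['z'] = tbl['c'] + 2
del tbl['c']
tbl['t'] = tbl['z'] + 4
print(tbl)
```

del 'z' → {'x': 0, 'c': 6}
del 'x' → {'c': 6}
tbl['z'] = tbl['c']+2 = 8 → {'c': 6, 'z': 8}
del 'c' → {'z': 8}
tbl['t'] = tbl['z']+4 = 12 → {'z': 8, 't': 12}

{'z': 8, 't': 12}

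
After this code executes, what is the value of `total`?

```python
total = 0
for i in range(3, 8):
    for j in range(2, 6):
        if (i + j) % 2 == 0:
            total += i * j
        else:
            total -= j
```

i=3,j=2: odd sum, total = 0-2 = -2
i=3,j=3: even sum, total = (-2)+9 = 7
i=3,j=4: odd sum, total = 7-4 = 3
i=3,j=5: even sum, total = 3+15 = 18
i=4,j=2: even sum, total = 18+8 = 26
i=4,j=3: odd sum, total = 26-3 = 23
i=4,j=4: even sum, total = 23+16 = 39
i=4,j=5: odd sum, total = 39-5 = 34
i=5,j=2: odd sum, total = 34-2 = 32
i=5,j=3: even sum, total = 32+15 = 47
i=5,j=4: odd sum, total = 47-4 = 43
i=5,j=5: even sum, total = 43+25 = 68
i=6,j=2: even sum, total = 68+12 = 80
i=6,j=3: odd sum, total = 80-3 = 77
i=6,j=4: even sum, total = 77+24 = 101
i=6,j=5: odd sum, total = 101-5 = 96
i=7,j=2: odd sum, total = 96-2 = 94
i=7,j=3: even sum, total = 94+21 = 115
i=7,j=4: odd sum, total = 115-4 = 111
i=7,j=5: even sum, total = 111+35 = 146

146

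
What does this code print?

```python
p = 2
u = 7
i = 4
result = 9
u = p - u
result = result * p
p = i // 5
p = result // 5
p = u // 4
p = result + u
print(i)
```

4

u = 2-7 = -5
result = 9*2 = 18
p = 4//5 = 0
p = 18//5 = 3
p = (-5)//4 = -2
p = 18+(-5) = 13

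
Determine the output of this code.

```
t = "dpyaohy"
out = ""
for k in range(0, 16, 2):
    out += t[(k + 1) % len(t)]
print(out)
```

k=0: add t[1]='p' → 'p'
k=2: add t[3]='a' → 'pa'
k=4: add t[5]='h' → 'pah'
k=6: add t[0]='d' → 'pahd'
k=8: add t[2]='y' → 'pahdy'
k=10: add t[4]='o' → 'pahdyo'
k=12: add t[6]='y' → 'pahdyoy'
k=14: add t[1]='p' → 'pahdyoyp'

pahdyoyp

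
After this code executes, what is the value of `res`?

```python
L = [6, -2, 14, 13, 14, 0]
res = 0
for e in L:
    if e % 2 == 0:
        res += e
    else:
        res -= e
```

19

e=6: even, res = 0+6 = 6
e=-2: even, res = 6+(-2) = 4
e=14: even, res = 4+14 = 18
e=13: not even, res = 18-13 = 5
e=14: even, res = 5+14 = 19
e=0: even, res = 19+0 = 19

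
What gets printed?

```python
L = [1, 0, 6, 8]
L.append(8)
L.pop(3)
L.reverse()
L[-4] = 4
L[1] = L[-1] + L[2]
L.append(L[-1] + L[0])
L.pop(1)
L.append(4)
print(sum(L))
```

14

append 8 → [1, 0, 6, 8, 8]
pop(3) removes 8 → [1, 0, 6, 8]
reverse → [8, 6, 0, 1]
L[-4] = 4 → [4, 6, 0, 1]
L[1] = L[-1]+L[2] = 1+0 = 1 → [4, 1, 0, 1]
append L[-1]+L[0] = 1+4 = 5 → [4, 1, 0, 1, 5]
pop(1) removes 1 → [4, 0, 1, 5]
append 4 → [4, 0, 1, 5, 4]
sum = 14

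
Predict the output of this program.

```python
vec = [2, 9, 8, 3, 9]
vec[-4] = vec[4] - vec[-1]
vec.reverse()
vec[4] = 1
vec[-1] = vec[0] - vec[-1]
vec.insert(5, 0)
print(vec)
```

vec[-4] = vec[4]-vec[-1] = 9-9 = 0 → [2, 0, 8, 3, 9]
reverse → [9, 3, 8, 0, 2]
vec[4] = 1 → [9, 3, 8, 0, 1]
vec[-1] = vec[0]-vec[-1] = 9-1 = 8 → [9, 3, 8, 0, 8]
insert 0 at 5 → [9, 3, 8, 0, 8, 0]

[9, 3, 8, 0, 8, 0]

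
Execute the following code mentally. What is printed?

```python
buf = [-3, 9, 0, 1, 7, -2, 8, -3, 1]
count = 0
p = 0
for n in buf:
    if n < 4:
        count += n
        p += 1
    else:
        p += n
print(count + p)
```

24

n=-3: <4, count = 0+(-3) = -3; p=1
n=9: not <4; p=10
n=0: <4, count = (-3)+0 = -3; p=11
n=1: <4, count = (-3)+1 = -2; p=12
n=7: not <4; p=19
n=-2: <4, count = (-2)+(-2) = -4; p=20
n=8: not <4; p=28
n=-3: <4, count = (-4)+(-3) = -7; p=29
n=1: <4, count = (-7)+1 = -6; p=30
count+p = (-6)+30 = 24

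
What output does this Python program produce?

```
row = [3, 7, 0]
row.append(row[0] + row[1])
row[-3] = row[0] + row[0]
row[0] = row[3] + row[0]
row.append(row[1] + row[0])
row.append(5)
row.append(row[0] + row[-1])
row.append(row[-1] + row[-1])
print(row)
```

append row[0]+row[1] = 3+7 = 10 → [3, 7, 0, 10]
row[-3] = row[0]+row[0] = 3+3 = 6 → [3, 6, 0, 10]
row[0] = row[3]+row[0] = 10+3 = 13 → [13, 6, 0, 10]
append row[1]+row[0] = 6+13 = 19 → [13, 6, 0, 10, 19]
append 5 → [13, 6, 0, 10, 19, 5]
append row[0]+row[-1] = 13+5 = 18 → [13, 6, 0, 10, 19, 5, 18]
append row[-1]+row[-1] = 18+18 = 36 → [13, 6, 0, 10, 19, 5, 18, 36]

[13, 6, 0, 10, 19, 5, 18, 36]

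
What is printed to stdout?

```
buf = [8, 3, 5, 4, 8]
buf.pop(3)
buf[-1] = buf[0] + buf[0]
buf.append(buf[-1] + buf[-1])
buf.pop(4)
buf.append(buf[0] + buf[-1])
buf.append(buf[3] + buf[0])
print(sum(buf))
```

pop(3) removes 4 → [8, 3, 5, 8]
buf[-1] = buf[0]+buf[0] = 8+8 = 16 → [8, 3, 5, 16]
append buf[-1]+buf[-1] = 16+16 = 32 → [8, 3, 5, 16, 32]
pop(4) removes 32 → [8, 3, 5, 16]
append buf[0]+buf[-1] = 8+16 = 24 → [8, 3, 5, 16, 24]
append buf[3]+buf[0] = 16+8 = 24 → [8, 3, 5, 16, 24, 24]
sum = 80

80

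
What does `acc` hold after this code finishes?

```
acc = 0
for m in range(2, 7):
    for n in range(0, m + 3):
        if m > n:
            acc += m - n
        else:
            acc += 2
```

m=2,n=0: 2>0, acc = 0+2 = 2
m=2,n=1: 2>1, acc = 2+1 = 3
m=2,n=2: not 2>2, acc = 3+2 = 5
m=2,n=3: not 2>3, acc = 5+2 = 7
m=2,n=4: not 2>4, acc = 7+2 = 9
m=3,n=0: 3>0, acc = 9+3 = 12
m=3,n=1: 3>1, acc = 12+2 = 14
m=3,n=2: 3>2, acc = 14+1 = 15
m=3,n=3: not 3>3, acc = 15+2 = 17
m=3,n=4: not 3>4, acc = 17+2 = 19
m=3,n=5: not 3>5, acc = 19+2 = 21
m=4,n=0: 4>0, acc = 21+4 = 25
m=4,n=1: 4>1, acc = 25+3 = 28
m=4,n=2: 4>2, acc = 28+2 = 30
m=4,n=3: 4>3, acc = 30+1 = 31
m=4,n=4: not 4>4, acc = 31+2 = 33
m=4,n=5: not 4>5, acc = 33+2 = 35
m=4,n=6: not 4>6, acc = 35+2 = 37
m=5,n=0: 5>0, acc = 37+5 = 42
m=5,n=1: 5>1, acc = 42+4 = 46
m=5,n=2: 5>2, acc = 46+3 = 49
m=5,n=3: 5>3, acc = 49+2 = 51
m=5,n=4: 5>4, acc = 51+1 = 52
m=5,n=5: not 5>5, acc = 52+2 = 54
m=5,n=6: not 5>6, acc = 54+2 = 56
m=5,n=7: not 5>7, acc = 56+2 = 58
m=6,n=0: 6>0, acc = 58+6 = 64
m=6,n=1: 6>1, acc = 64+5 = 69
m=6,n=2: 6>2, acc = 69+4 = 73
m=6,n=3: 6>3, acc = 73+3 = 76
m=6,n=4: 6>4, acc = 76+2 = 78
m=6,n=5: 6>5, acc = 78+1 = 79
m=6,n=6: not 6>6, acc = 79+2 = 81
m=6,n=7: not 6>7, acc = 81+2 = 83
m=6,n=8: not 6>8, acc = 83+2 = 85

85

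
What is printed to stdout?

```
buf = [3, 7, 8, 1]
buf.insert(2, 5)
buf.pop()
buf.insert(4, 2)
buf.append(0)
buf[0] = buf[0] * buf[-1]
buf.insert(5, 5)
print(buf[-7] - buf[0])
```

insert 5 at 2 → [3, 7, 5, 8, 1]
pop() removes 1 → [3, 7, 5, 8]
insert 2 at 4 → [3, 7, 5, 8, 2]
append 0 → [3, 7, 5, 8, 2, 0]
buf[0] = buf[0]*buf[-1] = 3*0 = 0 → [0, 7, 5, 8, 2, 0]
insert 5 at 5 → [0, 7, 5, 8, 2, 5, 0]
buf[-7]-buf[0] = 0-0 = 0

0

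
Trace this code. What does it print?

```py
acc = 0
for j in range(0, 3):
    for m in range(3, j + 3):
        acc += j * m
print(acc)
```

17

j=1,m=3: acc = 0+3 = 3
j=2,m=3: acc = 3+6 = 9
j=2,m=4: acc = 9+8 = 17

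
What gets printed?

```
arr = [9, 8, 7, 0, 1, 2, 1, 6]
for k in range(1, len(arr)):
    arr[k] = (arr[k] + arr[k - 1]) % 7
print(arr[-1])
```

k=1: arr[1] = (8+9)%7 = 3 → [9, 3, 7, 0, 1, 2, 1, 6]
k=2: arr[2] = (7+3)%7 = 3 → [9, 3, 3, 0, 1, 2, 1, 6]
k=3: arr[3] = (0+3)%7 = 3 → [9, 3, 3, 3, 1, 2, 1, 6]
k=4: arr[4] = (1+3)%7 = 4 → [9, 3, 3, 3, 4, 2, 1, 6]
k=5: arr[5] = (2+4)%7 = 6 → [9, 3, 3, 3, 4, 6, 1, 6]
k=6: arr[6] = (1+6)%7 = 0 → [9, 3, 3, 3, 4, 6, 0, 6]
k=7: arr[7] = (6+0)%7 = 6 → [9, 3, 3, 3, 4, 6, 0, 6]

6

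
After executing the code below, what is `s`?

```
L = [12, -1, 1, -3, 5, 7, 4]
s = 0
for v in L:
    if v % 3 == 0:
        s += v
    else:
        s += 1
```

14

v=12: %3==0, s = 0+12 = 12
v=-1: not %3==0, s = 12+1 = 13
v=1: not %3==0, s = 13+1 = 14
v=-3: %3==0, s = 14+(-3) = 11
v=5: not %3==0, s = 11+1 = 12
v=7: not %3==0, s = 12+1 = 13
v=4: not %3==0, s = 13+1 = 14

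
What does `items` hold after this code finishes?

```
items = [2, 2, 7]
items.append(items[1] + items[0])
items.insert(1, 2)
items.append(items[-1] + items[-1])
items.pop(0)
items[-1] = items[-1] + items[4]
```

[2, 2, 7, 4, 16]

append items[1]+items[0] = 2+2 = 4 → [2, 2, 7, 4]
insert 2 at 1 → [2, 2, 2, 7, 4]
append items[-1]+items[-1] = 4+4 = 8 → [2, 2, 2, 7, 4, 8]
pop(0) removes 2 → [2, 2, 7, 4, 8]
items[-1] = items[-1]+items[4] = 8+8 = 16 → [2, 2, 7, 4, 16]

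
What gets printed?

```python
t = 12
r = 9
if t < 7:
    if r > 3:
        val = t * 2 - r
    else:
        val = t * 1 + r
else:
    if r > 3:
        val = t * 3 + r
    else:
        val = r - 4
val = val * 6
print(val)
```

270

t=12, r=9
t < 7 is False; r > 3 is True
→ val = t * 3 + r = 45
val = 45*6 = 270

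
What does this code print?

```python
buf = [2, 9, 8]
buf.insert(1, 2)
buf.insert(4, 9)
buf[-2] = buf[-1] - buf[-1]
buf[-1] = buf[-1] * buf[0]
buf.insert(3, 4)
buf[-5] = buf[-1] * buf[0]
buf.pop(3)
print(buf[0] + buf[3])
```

insert 2 at 1 → [2, 2, 9, 8]
insert 9 at 4 → [2, 2, 9, 8, 9]
buf[-2] = buf[-1]-buf[-1] = 9-9 = 0 → [2, 2, 9, 0, 9]
buf[-1] = buf[-1]*buf[0] = 9*2 = 18 → [2, 2, 9, 0, 18]
insert 4 at 3 → [2, 2, 9, 4, 0, 18]
buf[-5] = buf[-1]*buf[0] = 18*2 = 36 → [2, 36, 9, 4, 0, 18]
pop(3) removes 4 → [2, 36, 9, 0, 18]
buf[0]+buf[3] = 2+0 = 2

2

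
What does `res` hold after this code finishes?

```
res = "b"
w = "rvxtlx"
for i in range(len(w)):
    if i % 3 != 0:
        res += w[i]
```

i=0: skip
i=1: add 'v' → 'bv'
i=2: add 'x' → 'bvx'
i=3: skip
i=4: add 'l' → 'bvxl'
i=5: add 'x' → 'bvxlx'

'bvxlx'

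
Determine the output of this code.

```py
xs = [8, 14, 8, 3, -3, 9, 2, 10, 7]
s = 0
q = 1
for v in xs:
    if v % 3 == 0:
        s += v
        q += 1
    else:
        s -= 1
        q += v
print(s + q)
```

56

v=8: not %3==0, s = 0-1 = -1; q=9
v=14: not %3==0, s = (-1)-1 = -2; q=23
v=8: not %3==0, s = (-2)-1 = -3; q=31
v=3: %3==0, s = (-3)+3 = 0; q=32
v=-3: %3==0, s = 0+(-3) = -3; q=33
v=9: %3==0, s = (-3)+9 = 6; q=34
v=2: not %3==0, s = 6-1 = 5; q=36
v=10: not %3==0, s = 5-1 = 4; q=46
v=7: not %3==0, s = 4-1 = 3; q=53
s+q = 3+53 = 56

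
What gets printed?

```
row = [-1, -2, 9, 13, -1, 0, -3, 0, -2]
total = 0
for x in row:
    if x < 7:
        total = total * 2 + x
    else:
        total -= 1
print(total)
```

-222

x=-1: <7, total = 0*2+(-1) = -1
x=-2: <7, total = (-1)*2+(-2) = -4
x=9: not <7, total = (-4)-1 = -5
x=13: not <7, total = (-5)-1 = -6
x=-1: <7, total = (-6)*2+(-1) = -13
x=0: <7, total = (-13)*2+0 = -26
x=-3: <7, total = (-26)*2+(-3) = -55
x=0: <7, total = (-55)*2+0 = -110
x=-2: <7, total = (-110)*2+(-2) = -222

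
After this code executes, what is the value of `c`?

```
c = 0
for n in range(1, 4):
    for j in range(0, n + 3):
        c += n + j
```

n=1,j=0: c = 0+1 = 1
n=1,j=1: c = 1+2 = 3
n=1,j=2: c = 3+3 = 6
n=1,j=3: c = 6+4 = 10
n=2,j=0: c = 10+2 = 12
n=2,j=1: c = 12+3 = 15
n=2,j=2: c = 15+4 = 19
n=2,j=3: c = 19+5 = 24
n=2,j=4: c = 24+6 = 30
n=3,j=0: c = 30+3 = 33
n=3,j=1: c = 33+4 = 37
n=3,j=2: c = 37+5 = 42
n=3,j=3: c = 42+6 = 48
n=3,j=4: c = 48+7 = 55
n=3,j=5: c = 55+8 = 63

63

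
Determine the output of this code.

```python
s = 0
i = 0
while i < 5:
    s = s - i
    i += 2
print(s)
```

-6

i=0: s = 0-0 = 0
i=2: s = 0-2 = -2
i=4: s = (-2)-4 = -6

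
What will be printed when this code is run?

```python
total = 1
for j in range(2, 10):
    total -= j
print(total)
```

-43

j=2: total = 1-2 = -1
j=3: total = (-1)-3 = -4
j=4: total = (-4)-4 = -8
j=5: total = (-8)-5 = -13
j=6: total = (-13)-6 = -19
j=7: total = (-19)-7 = -26
j=8: total = (-26)-8 = -34
j=9: total = (-34)-9 = -43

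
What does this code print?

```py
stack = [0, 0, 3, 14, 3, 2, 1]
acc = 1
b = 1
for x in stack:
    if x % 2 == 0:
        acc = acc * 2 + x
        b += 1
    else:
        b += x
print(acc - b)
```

34

x=0: even, acc = 1*2+0 = 2; b=2
x=0: even, acc = 2*2+0 = 4; b=3
x=3: not even; b=6
x=14: even, acc = 4*2+14 = 22; b=7
x=3: not even; b=10
x=2: even, acc = 22*2+2 = 46; b=11
x=1: not even; b=12
acc-b = 46-12 = 34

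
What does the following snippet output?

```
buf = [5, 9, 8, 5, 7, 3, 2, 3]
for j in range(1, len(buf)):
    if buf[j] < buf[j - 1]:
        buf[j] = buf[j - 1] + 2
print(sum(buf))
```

j=1: 9>=5, unchanged → [5, 9, 8, 5, 7, 3, 2, 3]
j=2: 8<9, buf[2] = 9+2 = 11 → [5, 9, 11, 5, 7, 3, 2, 3]
j=3: 5<11, buf[3] = 11+2 = 13 → [5, 9, 11, 13, 7, 3, 2, 3]
j=4: 7<13, buf[4] = 13+2 = 15 → [5, 9, 11, 13, 15, 3, 2, 3]
j=5: 3<15, buf[5] = 15+2 = 17 → [5, 9, 11, 13, 15, 17, 2, 3]
j=6: 2<17, buf[6] = 17+2 = 19 → [5, 9, 11, 13, 15, 17, 19, 3]
j=7: 3<19, buf[7] = 19+2 = 21 → [5, 9, 11, 13, 15, 17, 19, 21]
sum = 110

110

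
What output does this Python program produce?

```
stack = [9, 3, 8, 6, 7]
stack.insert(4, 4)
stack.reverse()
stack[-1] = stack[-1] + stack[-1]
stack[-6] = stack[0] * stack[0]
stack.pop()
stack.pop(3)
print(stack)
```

insert 4 at 4 → [9, 3, 8, 6, 4, 7]
reverse → [7, 4, 6, 8, 3, 9]
stack[-1] = stack[-1]+stack[-1] = 9+9 = 18 → [7, 4, 6, 8, 3, 18]
stack[-6] = stack[0]*stack[0] = 7*7 = 49 → [49, 4, 6, 8, 3, 18]
pop() removes 18 → [49, 4, 6, 8, 3]
pop(3) removes 8 → [49, 4, 6, 3]

[49, 4, 6, 3]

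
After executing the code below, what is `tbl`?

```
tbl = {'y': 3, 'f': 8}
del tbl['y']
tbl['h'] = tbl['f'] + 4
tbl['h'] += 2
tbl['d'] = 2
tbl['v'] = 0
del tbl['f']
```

{'h': 14, 'd': 2, 'v': 0}

del 'y' → {'f': 8}
tbl['h'] = tbl['f']+4 = 12 → {'f': 8, 'h': 12}
tbl['h'] = 12+2 = 14 → {'f': 8, 'h': 14}
tbl['d'] = 2 → {'f': 8, 'h': 14, 'd': 2}
tbl['v'] = 0 → {'f': 8, 'h': 14, 'd': 2, 'v': 0}
del 'f' → {'h': 14, 'd': 2, 'v': 0}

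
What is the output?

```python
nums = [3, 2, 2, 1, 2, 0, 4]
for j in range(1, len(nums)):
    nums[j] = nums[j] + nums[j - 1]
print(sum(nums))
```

j=1: nums[1] = 2+3 = 5 → [3, 5, 2, 1, 2, 0, 4]
j=2: nums[2] = 2+5 = 7 → [3, 5, 7, 1, 2, 0, 4]
j=3: nums[3] = 1+7 = 8 → [3, 5, 7, 8, 2, 0, 4]
j=4: nums[4] = 2+8 = 10 → [3, 5, 7, 8, 10, 0, 4]
j=5: nums[5] = 0+10 = 10 → [3, 5, 7, 8, 10, 10, 4]
j=6: nums[6] = 4+10 = 14 → [3, 5, 7, 8, 10, 10, 14]
sum = 57

57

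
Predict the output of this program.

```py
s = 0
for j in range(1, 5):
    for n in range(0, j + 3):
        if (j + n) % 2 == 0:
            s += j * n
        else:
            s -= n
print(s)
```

70

j=1,n=0: odd sum, s = 0-0 = 0
j=1,n=1: even sum, s = 0+1 = 1
j=1,n=2: odd sum, s = 1-2 = -1
j=1,n=3: even sum, s = (-1)+3 = 2
j=2,n=0: even sum, s = 2+0 = 2
j=2,n=1: odd sum, s = 2-1 = 1
j=2,n=2: even sum, s = 1+4 = 5
j=2,n=3: odd sum, s = 5-3 = 2
j=2,n=4: even sum, s = 2+8 = 10
j=3,n=0: odd sum, s = 10-0 = 10
j=3,n=1: even sum, s = 10+3 = 13
j=3,n=2: odd sum, s = 13-2 = 11
j=3,n=3: even sum, s = 11+9 = 20
j=3,n=4: odd sum, s = 20-4 = 16
j=3,n=5: even sum, s = 16+15 = 31
j=4,n=0: even sum, s = 31+0 = 31
j=4,n=1: odd sum, s = 31-1 = 30
j=4,n=2: even sum, s = 30+8 = 38
j=4,n=3: odd sum, s = 38-3 = 35
j=4,n=4: even sum, s = 35+16 = 51
j=4,n=5: odd sum, s = 51-5 = 46
j=4,n=6: even sum, s = 46+24 = 70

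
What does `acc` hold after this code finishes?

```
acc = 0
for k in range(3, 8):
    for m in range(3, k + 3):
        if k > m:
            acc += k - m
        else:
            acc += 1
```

35

k=3,m=3: not 3>3, acc = 0+1 = 1
k=3,m=4: not 3>4, acc = 1+1 = 2
k=3,m=5: not 3>5, acc = 2+1 = 3
k=4,m=3: 4>3, acc = 3+1 = 4
k=4,m=4: not 4>4, acc = 4+1 = 5
k=4,m=5: not 4>5, acc = 5+1 = 6
k=4,m=6: not 4>6, acc = 6+1 = 7
k=5,m=3: 5>3, acc = 7+2 = 9
k=5,m=4: 5>4, acc = 9+1 = 10
k=5,m=5: not 5>5, acc = 10+1 = 11
k=5,m=6: not 5>6, acc = 11+1 = 12
k=5,m=7: not 5>7, acc = 12+1 = 13
k=6,m=3: 6>3, acc = 13+3 = 16
k=6,m=4: 6>4, acc = 16+2 = 18
k=6,m=5: 6>5, acc = 18+1 = 19
k=6,m=6: not 6>6, acc = 19+1 = 20
k=6,m=7: not 6>7, acc = 20+1 = 21
k=6,m=8: not 6>8, acc = 21+1 = 22
k=7,m=3: 7>3, acc = 22+4 = 26
k=7,m=4: 7>4, acc = 26+3 = 29
k=7,m=5: 7>5, acc = 29+2 = 31
k=7,m=6: 7>6, acc = 31+1 = 32
k=7,m=7: not 7>7, acc = 32+1 = 33
k=7,m=8: not 7>8, acc = 33+1 = 34
k=7,m=9: not 7>9, acc = 34+1 = 35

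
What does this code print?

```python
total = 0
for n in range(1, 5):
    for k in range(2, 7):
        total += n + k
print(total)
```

130

n=1,k=2: total = 0+3 = 3
n=1,k=3: total = 3+4 = 7
n=1,k=4: total = 7+5 = 12
n=1,k=5: total = 12+6 = 18
n=1,k=6: total = 18+7 = 25
n=2,k=2: total = 25+4 = 29
n=2,k=3: total = 29+5 = 34
n=2,k=4: total = 34+6 = 40
n=2,k=5: total = 40+7 = 47
n=2,k=6: total = 47+8 = 55
n=3,k=2: total = 55+5 = 60
n=3,k=3: total = 60+6 = 66
n=3,k=4: total = 66+7 = 73
n=3,k=5: total = 73+8 = 81
n=3,k=6: total = 81+9 = 90
n=4,k=2: total = 90+6 = 96
n=4,k=3: total = 96+7 = 103
n=4,k=4: total = 103+8 = 111
n=4,k=5: total = 111+9 = 120
n=4,k=6: total = 120+10 = 130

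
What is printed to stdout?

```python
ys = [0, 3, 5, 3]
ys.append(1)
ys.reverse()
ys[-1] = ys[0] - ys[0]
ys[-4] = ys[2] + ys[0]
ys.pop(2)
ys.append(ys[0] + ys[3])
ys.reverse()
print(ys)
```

[1, 0, 3, 6, 1]

append 1 → [0, 3, 5, 3, 1]
reverse → [1, 3, 5, 3, 0]
ys[-1] = ys[0]-ys[0] = 1-1 = 0 → [1, 3, 5, 3, 0]
ys[-4] = ys[2]+ys[0] = 5+1 = 6 → [1, 6, 5, 3, 0]
pop(2) removes 5 → [1, 6, 3, 0]
append ys[0]+ys[3] = 1+0 = 1 → [1, 6, 3, 0, 1]
reverse → [1, 0, 3, 6, 1]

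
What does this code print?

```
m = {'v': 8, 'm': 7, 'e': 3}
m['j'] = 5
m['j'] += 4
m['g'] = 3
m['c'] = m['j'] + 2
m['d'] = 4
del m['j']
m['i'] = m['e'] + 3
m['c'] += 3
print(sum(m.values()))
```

m['j'] = 5 → {'v': 8, 'm': 7, 'e': 3, 'j': 5}
m['j'] = 5+4 = 9 → {'v': 8, 'm': 7, 'e': 3, 'j': 9}
m['g'] = 3 → {'v': 8, 'm': 7, 'e': 3, 'j': 9, 'g': 3}
m['c'] = m['j']+2 = 11 → {'v': 8, 'm': 7, 'e': 3, 'j': 9, 'g': 3, 'c': 11}
m['d'] = 4 → {'v': 8, 'm': 7, 'e': 3, 'j': 9, 'g': 3, 'c': 11, 'd': 4}
del 'j' → {'v': 8, 'm': 7, 'e': 3, 'g': 3, 'c': 11, 'd': 4}
m['i'] = m['e']+3 = 6 → {'v': 8, 'm': 7, 'e': 3, 'g': 3, 'c': 11, 'd': 4, 'i': 6}
m['c'] = 11+3 = 14 → {'v': 8, 'm': 7, 'e': 3, 'g': 3, 'c': 14, 'd': 4, 'i': 6}
sum of values = 45

45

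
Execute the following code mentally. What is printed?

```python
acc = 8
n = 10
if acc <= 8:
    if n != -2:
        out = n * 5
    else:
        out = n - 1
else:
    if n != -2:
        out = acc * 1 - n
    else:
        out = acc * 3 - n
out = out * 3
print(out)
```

150

acc=8, n=10
acc <= 8 is True; n != -2 is True
→ out = n * 5 = 50
out = 50*3 = 150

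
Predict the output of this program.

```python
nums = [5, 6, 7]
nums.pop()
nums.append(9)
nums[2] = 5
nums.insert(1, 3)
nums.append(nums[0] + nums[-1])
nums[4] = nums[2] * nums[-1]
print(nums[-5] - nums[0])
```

0

pop() removes 7 → [5, 6]
append 9 → [5, 6, 9]
nums[2] = 5 → [5, 6, 5]
insert 3 at 1 → [5, 3, 6, 5]
append nums[0]+nums[-1] = 5+5 = 10 → [5, 3, 6, 5, 10]
nums[4] = nums[2]*nums[-1] = 6*10 = 60 → [5, 3, 6, 5, 60]
nums[-5]-nums[0] = 5-5 = 0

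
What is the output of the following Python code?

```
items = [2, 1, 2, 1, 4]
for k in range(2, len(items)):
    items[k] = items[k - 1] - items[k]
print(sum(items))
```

-6

k=2: items[2] = 1-2 = -1 → [2, 1, -1, 1, 4]
k=3: items[3] = (-1)-1 = -2 → [2, 1, -1, -2, 4]
k=4: items[4] = (-2)-4 = -6 → [2, 1, -1, -2, -6]
sum = -6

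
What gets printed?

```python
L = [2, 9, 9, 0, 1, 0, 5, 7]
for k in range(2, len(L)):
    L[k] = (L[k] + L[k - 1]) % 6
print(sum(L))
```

k=2: L[2] = (9+9)%6 = 0 → [2, 9, 0, 0, 1, 0, 5, 7]
k=3: L[3] = (0+0)%6 = 0 → [2, 9, 0, 0, 1, 0, 5, 7]
k=4: L[4] = (1+0)%6 = 1 → [2, 9, 0, 0, 1, 0, 5, 7]
k=5: L[5] = (0+1)%6 = 1 → [2, 9, 0, 0, 1, 1, 5, 7]
k=6: L[6] = (5+1)%6 = 0 → [2, 9, 0, 0, 1, 1, 0, 7]
k=7: L[7] = (7+0)%6 = 1 → [2, 9, 0, 0, 1, 1, 0, 1]
sum = 14

14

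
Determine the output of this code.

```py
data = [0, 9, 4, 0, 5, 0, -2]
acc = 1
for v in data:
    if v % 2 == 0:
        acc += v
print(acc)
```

3

v=0: even, acc = 1+0 = 1
v=9: not even
v=4: even, acc = 1+4 = 5
v=0: even, acc = 5+0 = 5
v=5: not even
v=0: even, acc = 5+0 = 5
v=-2: even, acc = 5+(-2) = 3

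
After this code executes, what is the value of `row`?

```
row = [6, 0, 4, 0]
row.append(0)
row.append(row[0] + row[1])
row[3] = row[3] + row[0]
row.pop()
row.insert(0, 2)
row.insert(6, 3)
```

append 0 → [6, 0, 4, 0, 0]
append row[0]+row[1] = 6+0 = 6 → [6, 0, 4, 0, 0, 6]
row[3] = row[3]+row[0] = 0+6 = 6 → [6, 0, 4, 6, 0, 6]
pop() removes 6 → [6, 0, 4, 6, 0]
insert 2 at 0 → [2, 6, 0, 4, 6, 0]
insert 3 at 6 → [2, 6, 0, 4, 6, 0, 3]

[2, 6, 0, 4, 6, 0, 3]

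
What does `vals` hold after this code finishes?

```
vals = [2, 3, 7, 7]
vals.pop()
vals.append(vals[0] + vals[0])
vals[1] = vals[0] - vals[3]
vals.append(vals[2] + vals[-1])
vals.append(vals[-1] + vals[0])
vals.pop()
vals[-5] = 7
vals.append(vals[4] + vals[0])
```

pop() removes 7 → [2, 3, 7]
append vals[0]+vals[0] = 2+2 = 4 → [2, 3, 7, 4]
vals[1] = vals[0]-vals[3] = 2-4 = -2 → [2, -2, 7, 4]
append vals[2]+vals[-1] = 7+4 = 11 → [2, -2, 7, 4, 11]
append vals[-1]+vals[0] = 11+2 = 13 → [2, -2, 7, 4, 11, 13]
pop() removes 13 → [2, -2, 7, 4, 11]
vals[-5] = 7 → [7, -2, 7, 4, 11]
append vals[4]+vals[0] = 11+7 = 18 → [7, -2, 7, 4, 11, 18]

[7, -2, 7, 4, 11, 18]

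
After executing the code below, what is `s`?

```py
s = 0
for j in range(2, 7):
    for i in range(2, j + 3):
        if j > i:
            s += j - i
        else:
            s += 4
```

80

j=2,i=2: not 2>2, s = 0+4 = 4
j=2,i=3: not 2>3, s = 4+4 = 8
j=2,i=4: not 2>4, s = 8+4 = 12
j=3,i=2: 3>2, s = 12+1 = 13
j=3,i=3: not 3>3, s = 13+4 = 17
j=3,i=4: not 3>4, s = 17+4 = 21
j=3,i=5: not 3>5, s = 21+4 = 25
j=4,i=2: 4>2, s = 25+2 = 27
j=4,i=3: 4>3, s = 27+1 = 28
j=4,i=4: not 4>4, s = 28+4 = 32
j=4,i=5: not 4>5, s = 32+4 = 36
j=4,i=6: not 4>6, s = 36+4 = 40
j=5,i=2: 5>2, s = 40+3 = 43
j=5,i=3: 5>3, s = 43+2 = 45
j=5,i=4: 5>4, s = 45+1 = 46
j=5,i=5: not 5>5, s = 46+4 = 50
j=5,i=6: not 5>6, s = 50+4 = 54
j=5,i=7: not 5>7, s = 54+4 = 58
j=6,i=2: 6>2, s = 58+4 = 62
j=6,i=3: 6>3, s = 62+3 = 65
j=6,i=4: 6>4, s = 65+2 = 67
j=6,i=5: 6>5, s = 67+1 = 68
j=6,i=6: not 6>6, s = 68+4 = 72
j=6,i=7: not 6>7, s = 72+4 = 76
j=6,i=8: not 6>8, s = 76+4 = 80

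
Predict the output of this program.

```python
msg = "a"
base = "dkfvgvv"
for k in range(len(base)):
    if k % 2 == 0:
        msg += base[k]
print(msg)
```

adfgv

k=0: add 'd' → 'ad'
k=1: skip
k=2: add 'f' → 'adf'
k=3: skip
k=4: add 'g' → 'adfg'
k=5: skip
k=6: add 'v' → 'adfgv'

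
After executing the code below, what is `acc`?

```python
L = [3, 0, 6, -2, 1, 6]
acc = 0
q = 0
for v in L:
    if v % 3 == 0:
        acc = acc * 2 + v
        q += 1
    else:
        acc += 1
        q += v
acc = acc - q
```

v=3: %3==0, acc = 0*2+3 = 3; q=1
v=0: %3==0, acc = 3*2+0 = 6; q=2
v=6: %3==0, acc = 6*2+6 = 18; q=3
v=-2: not %3==0, acc = 18+1 = 19; q=1
v=1: not %3==0, acc = 19+1 = 20; q=2
v=6: %3==0, acc = 20*2+6 = 46; q=3
acc-q = 46-3 = 43

43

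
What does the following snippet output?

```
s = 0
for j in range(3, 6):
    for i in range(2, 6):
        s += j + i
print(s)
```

90

j=3,i=2: s = 0+5 = 5
j=3,i=3: s = 5+6 = 11
j=3,i=4: s = 11+7 = 18
j=3,i=5: s = 18+8 = 26
j=4,i=2: s = 26+6 = 32
j=4,i=3: s = 32+7 = 39
j=4,i=4: s = 39+8 = 47
j=4,i=5: s = 47+9 = 56
j=5,i=2: s = 56+7 = 63
j=5,i=3: s = 63+8 = 71
j=5,i=4: s = 71+9 = 80
j=5,i=5: s = 80+10 = 90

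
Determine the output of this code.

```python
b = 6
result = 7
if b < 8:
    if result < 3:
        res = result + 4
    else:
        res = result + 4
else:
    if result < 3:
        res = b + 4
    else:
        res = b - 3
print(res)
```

11

b=6, result=7
b < 8 is True; result < 3 is False
→ res = result + 4 = 11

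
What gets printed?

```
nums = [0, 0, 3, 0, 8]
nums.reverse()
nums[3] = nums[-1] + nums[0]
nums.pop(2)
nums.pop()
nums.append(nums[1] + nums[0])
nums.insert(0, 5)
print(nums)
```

[5, 8, 0, 8, 8]

reverse → [8, 0, 3, 0, 0]
nums[3] = nums[-1]+nums[0] = 0+8 = 8 → [8, 0, 3, 8, 0]
pop(2) removes 3 → [8, 0, 8, 0]
pop() removes 0 → [8, 0, 8]
append nums[1]+nums[0] = 0+8 = 8 → [8, 0, 8, 8]
insert 5 at 0 → [5, 8, 0, 8, 8]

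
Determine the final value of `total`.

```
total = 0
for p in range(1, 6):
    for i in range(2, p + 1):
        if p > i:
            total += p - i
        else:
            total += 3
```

22

p=2,i=2: not 2>2, total = 0+3 = 3
p=3,i=2: 3>2, total = 3+1 = 4
p=3,i=3: not 3>3, total = 4+3 = 7
p=4,i=2: 4>2, total = 7+2 = 9
p=4,i=3: 4>3, total = 9+1 = 10
p=4,i=4: not 4>4, total = 10+3 = 13
p=5,i=2: 5>2, total = 13+3 = 16
p=5,i=3: 5>3, total = 16+2 = 18
p=5,i=4: 5>4, total = 18+1 = 19
p=5,i=5: not 5>5, total = 19+3 = 22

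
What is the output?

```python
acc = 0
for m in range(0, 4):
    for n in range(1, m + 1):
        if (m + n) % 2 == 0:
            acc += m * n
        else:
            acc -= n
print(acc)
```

m=1,n=1: even sum, acc = 0+1 = 1
m=2,n=1: odd sum, acc = 1-1 = 0
m=2,n=2: even sum, acc = 0+4 = 4
m=3,n=1: even sum, acc = 4+3 = 7
m=3,n=2: odd sum, acc = 7-2 = 5
m=3,n=3: even sum, acc = 5+9 = 14

14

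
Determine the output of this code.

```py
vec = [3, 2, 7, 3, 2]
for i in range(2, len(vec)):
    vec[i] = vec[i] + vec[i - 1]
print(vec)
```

i=2: vec[2] = 7+2 = 9 → [3, 2, 9, 3, 2]
i=3: vec[3] = 3+9 = 12 → [3, 2, 9, 12, 2]
i=4: vec[4] = 2+12 = 14 → [3, 2, 9, 12, 14]

[3, 2, 9, 12, 14]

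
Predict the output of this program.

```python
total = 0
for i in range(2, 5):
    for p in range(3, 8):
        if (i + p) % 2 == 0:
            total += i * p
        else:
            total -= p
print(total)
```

i=2,p=3: odd sum, total = 0-3 = -3
i=2,p=4: even sum, total = (-3)+8 = 5
i=2,p=5: odd sum, total = 5-5 = 0
i=2,p=6: even sum, total = 0+12 = 12
i=2,p=7: odd sum, total = 12-7 = 5
i=3,p=3: even sum, total = 5+9 = 14
i=3,p=4: odd sum, total = 14-4 = 10
i=3,p=5: even sum, total = 10+15 = 25
i=3,p=6: odd sum, total = 25-6 = 19
i=3,p=7: even sum, total = 19+21 = 40
i=4,p=3: odd sum, total = 40-3 = 37
i=4,p=4: even sum, total = 37+16 = 53
i=4,p=5: odd sum, total = 53-5 = 48
i=4,p=6: even sum, total = 48+24 = 72
i=4,p=7: odd sum, total = 72-7 = 65

65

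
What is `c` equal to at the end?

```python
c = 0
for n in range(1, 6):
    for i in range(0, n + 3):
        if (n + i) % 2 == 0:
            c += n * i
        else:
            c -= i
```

n=1,i=0: odd sum, c = 0-0 = 0
n=1,i=1: even sum, c = 0+1 = 1
n=1,i=2: odd sum, c = 1-2 = -1
n=1,i=3: even sum, c = (-1)+3 = 2
n=2,i=0: even sum, c = 2+0 = 2
n=2,i=1: odd sum, c = 2-1 = 1
n=2,i=2: even sum, c = 1+4 = 5
n=2,i=3: odd sum, c = 5-3 = 2
n=2,i=4: even sum, c = 2+8 = 10
n=3,i=0: odd sum, c = 10-0 = 10
n=3,i=1: even sum, c = 10+3 = 13
n=3,i=2: odd sum, c = 13-2 = 11
n=3,i=3: even sum, c = 11+9 = 20
n=3,i=4: odd sum, c = 20-4 = 16
n=3,i=5: even sum, c = 16+15 = 31
n=4,i=0: even sum, c = 31+0 = 31
n=4,i=1: odd sum, c = 31-1 = 30
n=4,i=2: even sum, c = 30+8 = 38
n=4,i=3: odd sum, c = 38-3 = 35
n=4,i=4: even sum, c = 35+16 = 51
n=4,i=5: odd sum, c = 51-5 = 46
n=4,i=6: even sum, c = 46+24 = 70
n=5,i=0: odd sum, c = 70-0 = 70
n=5,i=1: even sum, c = 70+5 = 75
n=5,i=2: odd sum, c = 75-2 = 73
n=5,i=3: even sum, c = 73+15 = 88
n=5,i=4: odd sum, c = 88-4 = 84
n=5,i=5: even sum, c = 84+25 = 109
n=5,i=6: odd sum, c = 109-6 = 103
n=5,i=7: even sum, c = 103+35 = 138

138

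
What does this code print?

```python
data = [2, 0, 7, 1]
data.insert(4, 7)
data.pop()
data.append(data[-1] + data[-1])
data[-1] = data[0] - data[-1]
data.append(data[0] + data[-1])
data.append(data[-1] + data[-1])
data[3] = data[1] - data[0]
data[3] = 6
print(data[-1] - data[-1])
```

0

insert 7 at 4 → [2, 0, 7, 1, 7]
pop() removes 7 → [2, 0, 7, 1]
append data[-1]+data[-1] = 1+1 = 2 → [2, 0, 7, 1, 2]
data[-1] = data[0]-data[-1] = 2-2 = 0 → [2, 0, 7, 1, 0]
append data[0]+data[-1] = 2+0 = 2 → [2, 0, 7, 1, 0, 2]
append data[-1]+data[-1] = 2+2 = 4 → [2, 0, 7, 1, 0, 2, 4]
data[3] = data[1]-data[0] = 0-2 = -2 → [2, 0, 7, -2, 0, 2, 4]
data[3] = 6 → [2, 0, 7, 6, 0, 2, 4]
data[-1]-data[-1] = 4-4 = 0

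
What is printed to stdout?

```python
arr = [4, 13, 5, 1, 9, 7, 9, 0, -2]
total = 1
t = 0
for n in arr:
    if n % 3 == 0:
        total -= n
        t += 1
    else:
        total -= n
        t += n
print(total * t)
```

-1395

n=4: not %3==0, total = 1-4 = -3; t=4
n=13: not %3==0, total = (-3)-13 = -16; t=17
n=5: not %3==0, total = (-16)-5 = -21; t=22
n=1: not %3==0, total = (-21)-1 = -22; t=23
n=9: %3==0, total = (-22)-9 = -31; t=24
n=7: not %3==0, total = (-31)-7 = -38; t=31
n=9: %3==0, total = (-38)-9 = -47; t=32
n=0: %3==0, total = (-47)-0 = -47; t=33
n=-2: not %3==0, total = (-47)-(-2) = -45; t=31
total*t = (-45)*31 = -1395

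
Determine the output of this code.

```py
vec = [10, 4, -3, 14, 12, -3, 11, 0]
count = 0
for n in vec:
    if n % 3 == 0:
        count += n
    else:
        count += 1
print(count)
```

n=10: not %3==0, count = 0+1 = 1
n=4: not %3==0, count = 1+1 = 2
n=-3: %3==0, count = 2+(-3) = -1
n=14: not %3==0, count = (-1)+1 = 0
n=12: %3==0, count = 0+12 = 12
n=-3: %3==0, count = 12+(-3) = 9
n=11: not %3==0, count = 9+1 = 10
n=0: %3==0, count = 10+0 = 10

10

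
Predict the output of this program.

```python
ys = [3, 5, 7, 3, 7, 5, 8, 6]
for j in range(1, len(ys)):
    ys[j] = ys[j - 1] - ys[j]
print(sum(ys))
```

j=1: ys[1] = 3-5 = -2 → [3, -2, 7, 3, 7, 5, 8, 6]
j=2: ys[2] = (-2)-7 = -9 → [3, -2, -9, 3, 7, 5, 8, 6]
j=3: ys[3] = (-9)-3 = -12 → [3, -2, -9, -12, 7, 5, 8, 6]
j=4: ys[4] = (-12)-7 = -19 → [3, -2, -9, -12, -19, 5, 8, 6]
j=5: ys[5] = (-19)-5 = -24 → [3, -2, -9, -12, -19, -24, 8, 6]
j=6: ys[6] = (-24)-8 = -32 → [3, -2, -9, -12, -19, -24, -32, 6]
j=7: ys[7] = (-32)-6 = -38 → [3, -2, -9, -12, -19, -24, -32, -38]
sum = -133

-133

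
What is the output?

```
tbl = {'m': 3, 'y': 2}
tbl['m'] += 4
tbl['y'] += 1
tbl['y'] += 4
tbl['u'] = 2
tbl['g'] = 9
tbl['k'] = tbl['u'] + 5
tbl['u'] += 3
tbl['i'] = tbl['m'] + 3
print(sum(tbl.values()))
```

45

tbl['m'] = 3+4 = 7 → {'m': 7, 'y': 2}
tbl['y'] = 2+1 = 3 → {'m': 7, 'y': 3}
tbl['y'] = 3+4 = 7 → {'m': 7, 'y': 7}
tbl['u'] = 2 → {'m': 7, 'y': 7, 'u': 2}
tbl['g'] = 9 → {'m': 7, 'y': 7, 'u': 2, 'g': 9}
tbl['k'] = tbl['u']+5 = 7 → {'m': 7, 'y': 7, 'u': 2, 'g': 9, 'k': 7}
tbl['u'] = 2+3 = 5 → {'m': 7, 'y': 7, 'u': 5, 'g': 9, 'k': 7}
tbl['i'] = tbl['m']+3 = 10 → {'m': 7, 'y': 7, 'u': 5, 'g': 9, 'k': 7, 'i': 10}
sum of values = 45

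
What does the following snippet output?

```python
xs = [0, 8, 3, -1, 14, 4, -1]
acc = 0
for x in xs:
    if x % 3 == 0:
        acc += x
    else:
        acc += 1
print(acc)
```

8

x=0: %3==0, acc = 0+0 = 0
x=8: not %3==0, acc = 0+1 = 1
x=3: %3==0, acc = 1+3 = 4
x=-1: not %3==0, acc = 4+1 = 5
x=14: not %3==0, acc = 5+1 = 6
x=4: not %3==0, acc = 6+1 = 7
x=-1: not %3==0, acc = 7+1 = 8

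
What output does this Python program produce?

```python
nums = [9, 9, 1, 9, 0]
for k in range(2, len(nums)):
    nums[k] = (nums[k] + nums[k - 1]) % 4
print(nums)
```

k=2: nums[2] = (1+9)%4 = 2 → [9, 9, 2, 9, 0]
k=3: nums[3] = (9+2)%4 = 3 → [9, 9, 2, 3, 0]
k=4: nums[4] = (0+3)%4 = 3 → [9, 9, 2, 3, 3]

[9, 9, 2, 3, 3]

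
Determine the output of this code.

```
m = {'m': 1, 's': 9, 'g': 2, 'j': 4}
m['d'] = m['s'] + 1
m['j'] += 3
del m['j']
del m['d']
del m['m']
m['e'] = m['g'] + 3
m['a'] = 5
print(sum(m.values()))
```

21

m['d'] = m['s']+1 = 10 → {'m': 1, 's': 9, 'g': 2, 'j': 4, 'd': 10}
m['j'] = 4+3 = 7 → {'m': 1, 's': 9, 'g': 2, 'j': 7, 'd': 10}
del 'j' → {'m': 1, 's': 9, 'g': 2, 'd': 10}
del 'd' → {'m': 1, 's': 9, 'g': 2}
del 'm' → {'s': 9, 'g': 2}
m['e'] = m['g']+3 = 5 → {'s': 9, 'g': 2, 'e': 5}
m['a'] = 5 → {'s': 9, 'g': 2, 'e': 5, 'a': 5}
sum of values = 21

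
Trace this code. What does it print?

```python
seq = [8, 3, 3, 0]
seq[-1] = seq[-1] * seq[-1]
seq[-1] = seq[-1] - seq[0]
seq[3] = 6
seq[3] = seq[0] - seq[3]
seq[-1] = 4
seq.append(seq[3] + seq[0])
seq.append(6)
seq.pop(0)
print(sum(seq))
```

28

seq[-1] = seq[-1]*seq[-1] = 0*0 = 0 → [8, 3, 3, 0]
seq[-1] = seq[-1]-seq[0] = 0-8 = -8 → [8, 3, 3, -8]
seq[3] = 6 → [8, 3, 3, 6]
seq[3] = seq[0]-seq[3] = 8-6 = 2 → [8, 3, 3, 2]
seq[-1] = 4 → [8, 3, 3, 4]
append seq[3]+seq[0] = 4+8 = 12 → [8, 3, 3, 4, 12]
append 6 → [8, 3, 3, 4, 12, 6]
pop(0) removes 8 → [3, 3, 4, 12, 6]
sum = 28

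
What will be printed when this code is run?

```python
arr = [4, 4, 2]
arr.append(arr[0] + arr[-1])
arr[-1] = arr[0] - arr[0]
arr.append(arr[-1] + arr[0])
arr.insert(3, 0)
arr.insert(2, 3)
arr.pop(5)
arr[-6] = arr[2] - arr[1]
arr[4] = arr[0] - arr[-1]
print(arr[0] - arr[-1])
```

-5

append arr[0]+arr[-1] = 4+2 = 6 → [4, 4, 2, 6]
arr[-1] = arr[0]-arr[0] = 4-4 = 0 → [4, 4, 2, 0]
append arr[-1]+arr[0] = 0+4 = 4 → [4, 4, 2, 0, 4]
insert 0 at 3 → [4, 4, 2, 0, 0, 4]
insert 3 at 2 → [4, 4, 3, 2, 0, 0, 4]
pop(5) removes 0 → [4, 4, 3, 2, 0, 4]
arr[-6] = arr[2]-arr[1] = 3-4 = -1 → [-1, 4, 3, 2, 0, 4]
arr[4] = arr[0]-arr[-1] = (-1)-4 = -5 → [-1, 4, 3, 2, -5, 4]
arr[0]-arr[-1] = (-1)-4 = -5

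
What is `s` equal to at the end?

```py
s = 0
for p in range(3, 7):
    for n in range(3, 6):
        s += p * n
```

p=3,n=3: s = 0+9 = 9
p=3,n=4: s = 9+12 = 21
p=3,n=5: s = 21+15 = 36
p=4,n=3: s = 36+12 = 48
p=4,n=4: s = 48+16 = 64
p=4,n=5: s = 64+20 = 84
p=5,n=3: s = 84+15 = 99
p=5,n=4: s = 99+20 = 119
p=5,n=5: s = 119+25 = 144
p=6,n=3: s = 144+18 = 162
p=6,n=4: s = 162+24 = 186
p=6,n=5: s = 186+30 = 216

216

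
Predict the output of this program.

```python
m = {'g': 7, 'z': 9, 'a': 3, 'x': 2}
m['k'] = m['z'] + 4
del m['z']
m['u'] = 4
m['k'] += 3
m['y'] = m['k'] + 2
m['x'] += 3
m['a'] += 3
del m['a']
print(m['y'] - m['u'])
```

m['k'] = m['z']+4 = 13 → {'g': 7, 'z': 9, 'a': 3, 'x': 2, 'k': 13}
del 'z' → {'g': 7, 'a': 3, 'x': 2, 'k': 13}
m['u'] = 4 → {'g': 7, 'a': 3, 'x': 2, 'k': 13, 'u': 4}
m['k'] = 13+3 = 16 → {'g': 7, 'a': 3, 'x': 2, 'k': 16, 'u': 4}
m['y'] = m['k']+2 = 18 → {'g': 7, 'a': 3, 'x': 2, 'k': 16, 'u': 4, 'y': 18}
m['x'] = 2+3 = 5 → {'g': 7, 'a': 3, 'x': 5, 'k': 16, 'u': 4, 'y': 18}
m['a'] = 3+3 = 6 → {'g': 7, 'a': 6, 'x': 5, 'k': 16, 'u': 4, 'y': 18}
del 'a' → {'g': 7, 'x': 5, 'k': 16, 'u': 4, 'y': 18}
m['y']-m['u'] = 18-4 = 14

14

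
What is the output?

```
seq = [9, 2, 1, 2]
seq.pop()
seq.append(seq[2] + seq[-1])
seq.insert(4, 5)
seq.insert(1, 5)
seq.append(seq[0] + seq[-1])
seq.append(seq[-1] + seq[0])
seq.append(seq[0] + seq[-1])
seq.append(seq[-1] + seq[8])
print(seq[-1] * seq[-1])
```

4096

pop() removes 2 → [9, 2, 1]
append seq[2]+seq[-1] = 1+1 = 2 → [9, 2, 1, 2]
insert 5 at 4 → [9, 2, 1, 2, 5]
insert 5 at 1 → [9, 5, 2, 1, 2, 5]
append seq[0]+seq[-1] = 9+5 = 14 → [9, 5, 2, 1, 2, 5, 14]
append seq[-1]+seq[0] = 14+9 = 23 → [9, 5, 2, 1, 2, 5, 14, 23]
append seq[0]+seq[-1] = 9+23 = 32 → [9, 5, 2, 1, 2, 5, 14, 23, 32]
append seq[-1]+seq[8] = 32+32 = 64 → [9, 5, 2, 1, 2, 5, 14, 23, 32, 64]
seq[-1]*seq[-1] = 64*64 = 4096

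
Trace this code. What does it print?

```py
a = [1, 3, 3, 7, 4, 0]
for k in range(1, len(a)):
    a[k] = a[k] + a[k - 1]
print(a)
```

k=1: a[1] = 3+1 = 4 → [1, 4, 3, 7, 4, 0]
k=2: a[2] = 3+4 = 7 → [1, 4, 7, 7, 4, 0]
k=3: a[3] = 7+7 = 14 → [1, 4, 7, 14, 4, 0]
k=4: a[4] = 4+14 = 18 → [1, 4, 7, 14, 18, 0]
k=5: a[5] = 0+18 = 18 → [1, 4, 7, 14, 18, 18]

[1, 4, 7, 14, 18, 18]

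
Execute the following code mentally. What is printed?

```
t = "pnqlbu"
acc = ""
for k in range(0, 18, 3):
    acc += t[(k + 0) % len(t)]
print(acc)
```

plplpl

k=0: add t[0]='p' → 'p'
k=3: add t[3]='l' → 'pl'
k=6: add t[0]='p' → 'plp'
k=9: add t[3]='l' → 'plpl'
k=12: add t[0]='p' → 'plplp'
k=15: add t[3]='l' → 'plplpl'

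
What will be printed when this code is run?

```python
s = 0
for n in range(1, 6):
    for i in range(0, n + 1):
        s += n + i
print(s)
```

105

n=1,i=0: s = 0+1 = 1
n=1,i=1: s = 1+2 = 3
n=2,i=0: s = 3+2 = 5
n=2,i=1: s = 5+3 = 8
n=2,i=2: s = 8+4 = 12
n=3,i=0: s = 12+3 = 15
n=3,i=1: s = 15+4 = 19
n=3,i=2: s = 19+5 = 24
n=3,i=3: s = 24+6 = 30
n=4,i=0: s = 30+4 = 34
n=4,i=1: s = 34+5 = 39
n=4,i=2: s = 39+6 = 45
n=4,i=3: s = 45+7 = 52
n=4,i=4: s = 52+8 = 60
n=5,i=0: s = 60+5 = 65
n=5,i=1: s = 65+6 = 71
n=5,i=2: s = 71+7 = 78
n=5,i=3: s = 78+8 = 86
n=5,i=4: s = 86+9 = 95
n=5,i=5: s = 95+10 = 105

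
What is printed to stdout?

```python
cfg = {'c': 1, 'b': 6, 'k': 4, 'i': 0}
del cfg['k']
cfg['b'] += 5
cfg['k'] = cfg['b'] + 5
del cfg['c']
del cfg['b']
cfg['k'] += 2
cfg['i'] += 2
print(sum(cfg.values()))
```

del 'k' → {'c': 1, 'b': 6, 'i': 0}
cfg['b'] = 6+5 = 11 → {'c': 1, 'b': 11, 'i': 0}
cfg['k'] = cfg['b']+5 = 16 → {'c': 1, 'b': 11, 'i': 0, 'k': 16}
del 'c' → {'b': 11, 'i': 0, 'k': 16}
del 'b' → {'i': 0, 'k': 16}
cfg['k'] = 16+2 = 18 → {'i': 0, 'k': 18}
cfg['i'] = 0+2 = 2 → {'i': 2, 'k': 18}
sum of values = 20

20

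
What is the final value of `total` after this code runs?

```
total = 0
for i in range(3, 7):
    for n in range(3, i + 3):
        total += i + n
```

174

i=3,n=3: total = 0+6 = 6
i=3,n=4: total = 6+7 = 13
i=3,n=5: total = 13+8 = 21
i=4,n=3: total = 21+7 = 28
i=4,n=4: total = 28+8 = 36
i=4,n=5: total = 36+9 = 45
i=4,n=6: total = 45+10 = 55
i=5,n=3: total = 55+8 = 63
i=5,n=4: total = 63+9 = 72
i=5,n=5: total = 72+10 = 82
i=5,n=6: total = 82+11 = 93
i=5,n=7: total = 93+12 = 105
i=6,n=3: total = 105+9 = 114
i=6,n=4: total = 114+10 = 124
i=6,n=5: total = 124+11 = 135
i=6,n=6: total = 135+12 = 147
i=6,n=7: total = 147+13 = 160
i=6,n=8: total = 160+14 = 174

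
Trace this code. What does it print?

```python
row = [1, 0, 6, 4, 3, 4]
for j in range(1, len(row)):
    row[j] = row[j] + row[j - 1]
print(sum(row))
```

52

j=1: row[1] = 0+1 = 1 → [1, 1, 6, 4, 3, 4]
j=2: row[2] = 6+1 = 7 → [1, 1, 7, 4, 3, 4]
j=3: row[3] = 4+7 = 11 → [1, 1, 7, 11, 3, 4]
j=4: row[4] = 3+11 = 14 → [1, 1, 7, 11, 14, 4]
j=5: row[5] = 4+14 = 18 → [1, 1, 7, 11, 14, 18]
sum = 52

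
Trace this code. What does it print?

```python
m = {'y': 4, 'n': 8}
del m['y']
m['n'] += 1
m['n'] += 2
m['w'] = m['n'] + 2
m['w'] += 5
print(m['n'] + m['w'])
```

del 'y' → {'n': 8}
m['n'] = 8+1 = 9 → {'n': 9}
m['n'] = 9+2 = 11 → {'n': 11}
m['w'] = m['n']+2 = 13 → {'n': 11, 'w': 13}
m['w'] = 13+5 = 18 → {'n': 11, 'w': 18}
m['n']+m['w'] = 11+18 = 29

29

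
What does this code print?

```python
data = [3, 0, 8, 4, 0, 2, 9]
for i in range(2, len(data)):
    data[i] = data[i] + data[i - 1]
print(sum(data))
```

i=2: data[2] = 8+0 = 8 → [3, 0, 8, 4, 0, 2, 9]
i=3: data[3] = 4+8 = 12 → [3, 0, 8, 12, 0, 2, 9]
i=4: data[4] = 0+12 = 12 → [3, 0, 8, 12, 12, 2, 9]
i=5: data[5] = 2+12 = 14 → [3, 0, 8, 12, 12, 14, 9]
i=6: data[6] = 9+14 = 23 → [3, 0, 8, 12, 12, 14, 23]
sum = 72

72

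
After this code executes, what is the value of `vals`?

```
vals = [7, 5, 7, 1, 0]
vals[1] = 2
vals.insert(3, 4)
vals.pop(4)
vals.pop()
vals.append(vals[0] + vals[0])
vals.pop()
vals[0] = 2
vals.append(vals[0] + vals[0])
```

[2, 2, 7, 4, 4]

vals[1] = 2 → [7, 2, 7, 1, 0]
insert 4 at 3 → [7, 2, 7, 4, 1, 0]
pop(4) removes 1 → [7, 2, 7, 4, 0]
pop() removes 0 → [7, 2, 7, 4]
append vals[0]+vals[0] = 7+7 = 14 → [7, 2, 7, 4, 14]
pop() removes 14 → [7, 2, 7, 4]
vals[0] = 2 → [2, 2, 7, 4]
append vals[0]+vals[0] = 2+2 = 4 → [2, 2, 7, 4, 4]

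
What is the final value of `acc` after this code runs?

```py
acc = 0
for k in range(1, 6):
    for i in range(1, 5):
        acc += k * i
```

k=1,i=1: acc = 0+1 = 1
k=1,i=2: acc = 1+2 = 3
k=1,i=3: acc = 3+3 = 6
k=1,i=4: acc = 6+4 = 10
k=2,i=1: acc = 10+2 = 12
k=2,i=2: acc = 12+4 = 16
k=2,i=3: acc = 16+6 = 22
k=2,i=4: acc = 22+8 = 30
k=3,i=1: acc = 30+3 = 33
k=3,i=2: acc = 33+6 = 39
k=3,i=3: acc = 39+9 = 48
k=3,i=4: acc = 48+12 = 60
k=4,i=1: acc = 60+4 = 64
k=4,i=2: acc = 64+8 = 72
k=4,i=3: acc = 72+12 = 84
k=4,i=4: acc = 84+16 = 100
k=5,i=1: acc = 100+5 = 105
k=5,i=2: acc = 105+10 = 115
k=5,i=3: acc = 115+15 = 130
k=5,i=4: acc = 130+20 = 150

150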